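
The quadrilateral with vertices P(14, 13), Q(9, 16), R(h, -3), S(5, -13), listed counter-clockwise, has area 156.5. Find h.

Write out the shoelace sum; only the two edges meeting at R involve h:
2·Area = [(9·(-3) − h·16) + (h·(-13) − 5·(-3))] + 354
       = -29·h + 342 = 313
⇒ h = 1.

1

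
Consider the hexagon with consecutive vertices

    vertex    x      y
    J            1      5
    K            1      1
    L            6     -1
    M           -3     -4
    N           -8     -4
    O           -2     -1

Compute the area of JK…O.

33.5

Apply the shoelace (surveyor's) formula: 2A = Σ (x_i·y_{i+1} − x_{i+1}·y_i), indices taken mod 6.
J→K: (1)(1) − (1)(5) = -4
K→L: (1)(-1) − (6)(1) = -7
L→M: (6)(-4) − (-3)(-1) = -27
M→N: (-3)(-4) − (-8)(-4) = -20
N→O: (-8)(-1) − (-2)(-4) = 0
O→J: (-2)(5) − (1)(-1) = -9
Σ = -67
Area = |Σ|/2 = 33.5.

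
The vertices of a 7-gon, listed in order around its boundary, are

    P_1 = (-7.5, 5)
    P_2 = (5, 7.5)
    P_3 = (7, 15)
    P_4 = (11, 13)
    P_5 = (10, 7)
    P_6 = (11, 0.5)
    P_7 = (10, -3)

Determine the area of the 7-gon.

Apply Gauss's area formula: 2A = Σ (x_i·y_{i+1} − x_{i+1}·y_i), indices taken mod 7.
P_1→P_2: (-7.5)(7.5) − (5)(5) = -81.25
P_2→P_3: (5)(15) − (7)(7.5) = 22.5
P_3→P_4: (7)(13) − (11)(15) = -74
P_4→P_5: (11)(7) − (10)(13) = -53
P_5→P_6: (10)(0.5) − (11)(7) = -72
P_6→P_7: (11)(-3) − (10)(0.5) = -38
P_7→P_1: (10)(5) − (-7.5)(-3) = 27.5
Σ = -268.25
Area = |Σ|/2 = 134.125.

134.125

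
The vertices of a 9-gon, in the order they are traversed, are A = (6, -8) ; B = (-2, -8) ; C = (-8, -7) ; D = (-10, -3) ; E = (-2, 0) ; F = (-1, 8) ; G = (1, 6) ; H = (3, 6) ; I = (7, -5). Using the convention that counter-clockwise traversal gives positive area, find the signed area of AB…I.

Apply the surveyor's formula: 2A = Σ (x_i·y_{i+1} − x_{i+1}·y_i), indices taken mod 9.
A→B: (6)(-8) − (-2)(-8) = -64
B→C: (-2)(-7) − (-8)(-8) = -50
C→D: (-8)(-3) − (-10)(-7) = -46
D→E: (-10)(0) − (-2)(-3) = -6
E→F: (-2)(8) − (-1)(0) = -16
F→G: (-1)(6) − (1)(8) = -14
G→H: (1)(6) − (3)(6) = -12
H→I: (3)(-5) − (7)(6) = -57
I→A: (7)(-8) − (6)(-5) = -26
Σ = -291
Signed area = Σ/2 = -145.5 (negative ⇒ clockwise traversal).

-145.5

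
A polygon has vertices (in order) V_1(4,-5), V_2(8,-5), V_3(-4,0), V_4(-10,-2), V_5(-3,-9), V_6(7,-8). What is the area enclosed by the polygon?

88

Apply the surveyor's formula: 2A = Σ (x_i·y_{i+1} − x_{i+1}·y_i), indices taken mod 6.
Σ = (20) + (-20) + (8) + (84) + (87) + (-3) = 176
Area = |Σ|/2 = 88.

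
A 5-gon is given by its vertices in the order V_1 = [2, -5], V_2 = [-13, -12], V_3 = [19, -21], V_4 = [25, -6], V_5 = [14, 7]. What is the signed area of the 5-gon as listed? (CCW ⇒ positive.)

499

Apply the shoelace (surveyor's) formula: 2A = Σ (x_i·y_{i+1} − x_{i+1}·y_i), indices taken mod 5.
V_1→V_2: (2)(-12) − (-13)(-5) = -89
V_2→V_3: (-13)(-21) − (19)(-12) = 501
V_3→V_4: (19)(-6) − (25)(-21) = 411
V_4→V_5: (25)(7) − (14)(-6) = 259
V_5→V_1: (14)(-5) − (2)(7) = -84
Σ = 998
Signed area = Σ/2 = 499 (positive ⇒ counter-clockwise traversal).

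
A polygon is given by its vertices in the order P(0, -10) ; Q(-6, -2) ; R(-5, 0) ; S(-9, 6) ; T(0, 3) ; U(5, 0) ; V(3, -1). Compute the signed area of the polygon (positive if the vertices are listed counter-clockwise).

-88.5

Apply the shoelace formula: 2A = Σ (x_i·y_{i+1} − x_{i+1}·y_i), indices taken mod 7.
P→Q: (0)(-2) − (-6)(-10) = -60
Q→R: (-6)(0) − (-5)(-2) = -10
R→S: (-5)(6) − (-9)(0) = -30
S→T: (-9)(3) − (0)(6) = -27
T→U: (0)(0) − (5)(3) = -15
U→V: (5)(-1) − (3)(0) = -5
V→P: (3)(-10) − (0)(-1) = -30
Σ = -177
Signed area = Σ/2 = -88.5 (negative ⇒ clockwise traversal).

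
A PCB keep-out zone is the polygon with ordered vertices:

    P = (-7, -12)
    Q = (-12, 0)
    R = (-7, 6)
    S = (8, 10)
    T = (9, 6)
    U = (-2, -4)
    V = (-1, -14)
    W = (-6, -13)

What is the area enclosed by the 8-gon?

233

Apply the shoelace (surveyor's) formula: 2A = Σ (x_i·y_{i+1} − x_{i+1}·y_i), indices taken mod 8.
Cross-terms: -144, -72, -118, -42, -24, 24, -71, -19  ⇒  Σ = -466
Area = |Σ|/2 = 233.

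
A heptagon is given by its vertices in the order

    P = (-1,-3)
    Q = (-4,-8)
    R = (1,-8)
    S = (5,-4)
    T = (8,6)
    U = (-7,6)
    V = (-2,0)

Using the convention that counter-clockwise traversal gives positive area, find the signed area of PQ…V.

Apply the shoelace formula: 2A = Σ (x_i·y_{i+1} − x_{i+1}·y_i), indices taken mod 7.
Σ = (-4) + (40) + (36) + (62) + (90) + (12) + (6) = 242
Signed area = Σ/2 = 121 (positive ⇒ counter-clockwise traversal).

121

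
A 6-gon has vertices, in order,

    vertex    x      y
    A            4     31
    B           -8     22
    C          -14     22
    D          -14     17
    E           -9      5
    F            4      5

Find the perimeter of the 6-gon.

78

|AB| = √((-12)² + (-9)²) = √225 = 15
|BC| = √((-6)² + (0)²) = √36 = 6
|CD| = √((0)² + (-5)²) = √25 = 5
|DE| = √((5)² + (-12)²) = √169 = 13
|EF| = √((13)² + (0)²) = √169 = 13
|FA| = √((0)² + (26)²) = √676 = 26
Perimeter = 15 + 6 + 5 + 13 + 13 + 26 = 78.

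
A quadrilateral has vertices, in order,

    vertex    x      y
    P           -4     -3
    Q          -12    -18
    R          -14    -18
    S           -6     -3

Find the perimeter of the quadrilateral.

38

|PQ| = √((-8)² + (-15)²) = √289 = 17
|QR| = √((-2)² + (0)²) = √4 = 2
|RS| = √((8)² + (15)²) = √289 = 17
|SP| = √((2)² + (0)²) = √4 = 2
Perimeter = 17 + 2 + 17 + 2 = 38.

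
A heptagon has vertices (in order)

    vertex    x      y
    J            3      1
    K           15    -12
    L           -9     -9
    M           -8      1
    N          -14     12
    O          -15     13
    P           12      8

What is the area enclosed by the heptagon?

373.5

Apply the surveyor's formula: 2A = Σ (x_i·y_{i+1} − x_{i+1}·y_i), indices taken mod 7.
Σ = (-51) + (-243) + (-81) + (-82) + (-2) + (-276) + (-12) = -747
Area = |Σ|/2 = 373.5.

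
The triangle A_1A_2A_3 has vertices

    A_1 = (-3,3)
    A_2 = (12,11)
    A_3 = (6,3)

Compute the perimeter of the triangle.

|A_1A_2| = √((15)² + (8)²) = √289 = 17
|A_2A_3| = √((-6)² + (-8)²) = √100 = 10
|A_3A_1| = √((-9)² + (0)²) = √81 = 9
Perimeter = 17 + 10 + 9 = 36.

36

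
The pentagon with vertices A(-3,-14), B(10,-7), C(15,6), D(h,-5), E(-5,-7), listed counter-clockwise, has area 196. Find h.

Write out the shoelace sum; only the two edges meeting at D involve h:
2·Area = [(15·(-5) − h·6) + (h·(-7) − (-5)·(-5))] + 375
       = -13·h + 275 = 392
⇒ h = -9.

-9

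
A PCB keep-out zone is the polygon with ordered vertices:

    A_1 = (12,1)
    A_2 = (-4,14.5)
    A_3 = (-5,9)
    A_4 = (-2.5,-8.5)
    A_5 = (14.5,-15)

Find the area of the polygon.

Σ = (178) + (36.5) + (65) + (160.75) + (194.5) = 634.75
Area = |Σ|/2 = 317.375.

317.375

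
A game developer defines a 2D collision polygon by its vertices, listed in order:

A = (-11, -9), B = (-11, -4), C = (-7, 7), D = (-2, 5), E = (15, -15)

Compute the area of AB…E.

Apply the shoelace (surveyor's) formula: 2A = Σ (x_i·y_{i+1} − x_{i+1}·y_i), indices taken mod 5.
Σ = (-55) + (-105) + (-21) + (-45) + (-300) = -526
Area = |Σ|/2 = 263.

263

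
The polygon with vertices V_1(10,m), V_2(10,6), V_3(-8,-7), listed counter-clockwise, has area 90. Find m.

-4

The doubled signed area Σ (x_i y_{i+1} − x_{i+1} y_i) is linear in m.
With m=0 it equals 108; the coefficient of m is -18 (from the two edges through V_1).
So -18·m + 108 = 2·90 = 180 ⇒ m = -4.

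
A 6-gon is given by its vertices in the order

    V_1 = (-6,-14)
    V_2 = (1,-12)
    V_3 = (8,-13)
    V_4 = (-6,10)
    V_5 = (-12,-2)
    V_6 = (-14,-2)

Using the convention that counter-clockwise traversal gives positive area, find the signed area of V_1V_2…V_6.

V_1→V_2: (-6)(-12) − (1)(-14) = 86
V_2→V_3: (1)(-13) − (8)(-12) = 83
V_3→V_4: (8)(10) − (-6)(-13) = 2
V_4→V_5: (-6)(-2) − (-12)(10) = 132
V_5→V_6: (-12)(-2) − (-14)(-2) = -4
V_6→V_1: (-14)(-14) − (-6)(-2) = 184
Σ = 483
Signed area = Σ/2 = 241.5 (positive ⇒ counter-clockwise traversal).

241.5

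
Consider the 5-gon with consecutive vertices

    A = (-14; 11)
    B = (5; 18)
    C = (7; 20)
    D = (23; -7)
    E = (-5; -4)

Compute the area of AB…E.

540

Apply Gauss's area formula: 2A = Σ (x_i·y_{i+1} − x_{i+1}·y_i), indices taken mod 5.
Cross-terms: -307, -26, -509, -127, -111  ⇒  Σ = -1080
Area = |Σ|/2 = 540.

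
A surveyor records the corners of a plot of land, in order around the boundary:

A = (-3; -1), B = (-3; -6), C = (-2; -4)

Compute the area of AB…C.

2.5

Apply the shoelace (surveyor's) formula: 2A = Σ (x_i·y_{i+1} − x_{i+1}·y_i), indices taken mod 3.
Cross-terms: 15, 0, -10  ⇒  Σ = 5
Area = |Σ|/2 = 2.5.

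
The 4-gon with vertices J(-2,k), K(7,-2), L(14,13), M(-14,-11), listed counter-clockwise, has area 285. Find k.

The doubled signed area Σ (x_i y_{i+1} − x_{i+1} y_i) is linear in k.
With k=0 it equals 129; the coefficient of k is -21 (from the two edges through J).
So -21·k + 129 = 2·285 = 570 ⇒ k = -21.

-21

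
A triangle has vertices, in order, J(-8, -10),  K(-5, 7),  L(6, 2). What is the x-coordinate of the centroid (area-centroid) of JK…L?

Apply the shoelace formula. First the cross-terms c_i = x_i·y_{i+1} − x_{i+1}·y_i:
  -106, -52, -44  ⇒  2A = -202, A = -101.
Then Σ (x_i + x_{i+1})·c_i = 1414, so x̄ = 1414 / (6·(-101)) = -7/3.

-7/3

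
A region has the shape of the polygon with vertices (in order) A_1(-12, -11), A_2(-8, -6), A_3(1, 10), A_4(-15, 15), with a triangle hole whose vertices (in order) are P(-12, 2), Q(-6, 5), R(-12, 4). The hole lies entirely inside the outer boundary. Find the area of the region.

Outer boundary:
Apply the shoelace formula: 2A = Σ (x_i·y_{i+1} − x_{i+1}·y_i), indices taken mod 4.
Σ = (-16) + (-74) + (165) + (345) = 420
Area = |Σ|/2 = 210.
Hole:
Apply the surveyor's formula: 2A = Σ (x_i·y_{i+1} − x_{i+1}·y_i), indices taken mod 3.
P→Q: (-12)(5) − (-6)(2) = -48
Q→R: (-6)(4) − (-12)(5) = 36
R→P: (-12)(2) − (-12)(4) = 24
Σ = 12
Area = |Σ|/2 = 6.
Net area = 210 − 6 = 204.

204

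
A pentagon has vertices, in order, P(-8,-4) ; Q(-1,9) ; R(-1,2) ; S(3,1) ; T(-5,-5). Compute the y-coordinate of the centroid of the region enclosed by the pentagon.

Apply the shoelace (surveyor's) formula. First the cross-terms c_i = x_i·y_{i+1} − x_{i+1}·y_i:
  -76, 7, -7, -10, -20  ⇒  2A = -106, A = -53.
Then Σ (y_i + y_{i+1})·c_i = -104, so ȳ = -104 / (6·(-53)) = 52/159.

52/159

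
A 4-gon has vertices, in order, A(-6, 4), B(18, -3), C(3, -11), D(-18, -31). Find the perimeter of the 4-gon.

108

|AB| = √((24)² + (-7)²) = √625 = 25
|BC| = √((-15)² + (-8)²) = √289 = 17
|CD| = √((-21)² + (-20)²) = √841 = 29
|DA| = √((12)² + (35)²) = √1369 = 37
Perimeter = 25 + 17 + 29 + 37 = 108.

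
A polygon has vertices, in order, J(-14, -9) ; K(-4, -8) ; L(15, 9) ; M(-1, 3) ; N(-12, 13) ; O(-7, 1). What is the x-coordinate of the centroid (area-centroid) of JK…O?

Apply Gauss's area formula. First the cross-terms c_i = x_i·y_{i+1} − x_{i+1}·y_i:
  76, 84, 54, 23, 79, 77  ⇒  2A = 393, A = 196.5.
Then Σ (x_i + x_{i+1})·c_i = -3105, so x̄ = -3105 / (6·196.5) = -345/131.

-345/131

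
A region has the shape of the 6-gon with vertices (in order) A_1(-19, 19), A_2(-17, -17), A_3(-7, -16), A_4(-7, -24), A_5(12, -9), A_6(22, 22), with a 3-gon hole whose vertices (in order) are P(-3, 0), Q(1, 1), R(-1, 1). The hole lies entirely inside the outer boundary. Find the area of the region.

1251

Outer boundary:
Apply the surveyor's formula: 2A = Σ (x_i·y_{i+1} − x_{i+1}·y_i), indices taken mod 6.
Σ = (646) + (153) + (56) + (351) + (462) + (836) = 2504
Area = |Σ|/2 = 1252.
Hole:
Apply the shoelace formula: 2A = Σ (x_i·y_{i+1} − x_{i+1}·y_i), indices taken mod 3.
P→Q: (-3)(1) − (1)(0) = -3
Q→R: (1)(1) − (-1)(1) = 2
R→P: (-1)(0) − (-3)(1) = 3
Σ = 2
Area = |Σ|/2 = 1.
Net area = 1252 − 1 = 1251.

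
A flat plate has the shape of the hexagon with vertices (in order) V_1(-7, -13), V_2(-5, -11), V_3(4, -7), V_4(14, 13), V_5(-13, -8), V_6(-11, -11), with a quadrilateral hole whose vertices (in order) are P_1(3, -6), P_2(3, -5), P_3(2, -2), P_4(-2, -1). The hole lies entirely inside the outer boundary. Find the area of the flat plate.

201.5

Outer boundary:
Σ = (12) + (79) + (150) + (57) + (55) + (66) = 419
Area = |Σ|/2 = 209.5.
Hole:
Cross-terms: 3, 4, -6, 15  ⇒  Σ = 16
Area = |Σ|/2 = 8.
Net area = 209.5 − 8 = 201.5.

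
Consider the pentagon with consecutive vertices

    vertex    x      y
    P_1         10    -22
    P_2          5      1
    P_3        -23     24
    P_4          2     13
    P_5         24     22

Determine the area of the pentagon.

Apply Gauss's area formula: 2A = Σ (x_i·y_{i+1} − x_{i+1}·y_i), indices taken mod 5.
Cross-terms: 120, 143, -347, -268, -748  ⇒  Σ = -1100
Area = |Σ|/2 = 550.

550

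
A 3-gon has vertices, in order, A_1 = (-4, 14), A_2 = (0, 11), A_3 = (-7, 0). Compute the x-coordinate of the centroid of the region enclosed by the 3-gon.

-11/3

Apply the surveyor's formula. First the cross-terms c_i = x_i·y_{i+1} − x_{i+1}·y_i:
  -44, 77, -98  ⇒  2A = -65, A = -32.5.
Then Σ (x_i + x_{i+1})·c_i = 715, so x̄ = 715 / (6·(-32.5)) = -11/3.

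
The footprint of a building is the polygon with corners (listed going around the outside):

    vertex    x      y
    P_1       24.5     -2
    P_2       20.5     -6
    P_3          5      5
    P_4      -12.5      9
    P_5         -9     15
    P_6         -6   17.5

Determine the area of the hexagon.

228.375

Apply the shoelace (surveyor's) formula: 2A = Σ (x_i·y_{i+1} − x_{i+1}·y_i), indices taken mod 6.
Σ = (-106) + (132.5) + (107.5) + (-106.5) + (-67.5) + (-416.75) = -456.75
Area = |Σ|/2 = 228.375.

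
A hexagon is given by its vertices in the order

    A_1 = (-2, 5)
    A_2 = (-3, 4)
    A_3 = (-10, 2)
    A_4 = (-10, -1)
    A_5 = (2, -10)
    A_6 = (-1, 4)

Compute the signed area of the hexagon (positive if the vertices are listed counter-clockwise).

87

Apply Gauss's area formula: 2A = Σ (x_i·y_{i+1} − x_{i+1}·y_i), indices taken mod 6.
Σ = (7) + (34) + (30) + (102) + (-2) + (3) = 174
Signed area = Σ/2 = 87 (positive ⇒ counter-clockwise traversal).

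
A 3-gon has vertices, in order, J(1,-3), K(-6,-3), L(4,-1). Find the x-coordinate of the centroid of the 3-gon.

Apply Gauss's area formula. First the cross-terms c_i = x_i·y_{i+1} − x_{i+1}·y_i:
  -21, 18, -11  ⇒  2A = -14, A = -7.
Then Σ (x_i + x_{i+1})·c_i = 14, so x̄ = 14 / (6·(-7)) = -1/3.

-1/3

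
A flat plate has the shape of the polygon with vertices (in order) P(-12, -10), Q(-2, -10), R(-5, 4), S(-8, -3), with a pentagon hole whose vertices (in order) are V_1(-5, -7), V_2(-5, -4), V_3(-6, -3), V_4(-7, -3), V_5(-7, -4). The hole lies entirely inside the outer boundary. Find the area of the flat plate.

62

Outer boundary:
Cross-terms: 100, -58, 47, 44  ⇒  Σ = 133
Area = |Σ|/2 = 66.5.
Hole:
Cross-terms: -15, -9, -3, 7, 29  ⇒  Σ = 9
Area = |Σ|/2 = 4.5.
Net area = 66.5 − 4.5 = 62.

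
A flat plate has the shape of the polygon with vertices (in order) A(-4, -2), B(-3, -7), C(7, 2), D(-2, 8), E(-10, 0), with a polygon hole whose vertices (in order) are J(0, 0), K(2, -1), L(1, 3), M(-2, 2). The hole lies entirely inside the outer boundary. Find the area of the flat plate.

105

Outer boundary:
Apply the shoelace formula: 2A = Σ (x_i·y_{i+1} − x_{i+1}·y_i), indices taken mod 5.
Cross-terms: 22, 43, 60, 80, 20  ⇒  Σ = 225
Area = |Σ|/2 = 112.5.
Hole:
J→K: (0)(-1) − (2)(0) = 0
K→L: (2)(3) − (1)(-1) = 7
L→M: (1)(2) − (-2)(3) = 8
M→J: (-2)(0) − (0)(2) = 0
Σ = 15
Area = |Σ|/2 = 7.5.
Net area = 112.5 − 7.5 = 105.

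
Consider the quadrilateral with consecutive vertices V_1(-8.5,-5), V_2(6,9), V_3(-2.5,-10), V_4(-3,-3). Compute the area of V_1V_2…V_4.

Apply the surveyor's formula: 2A = Σ (x_i·y_{i+1} − x_{i+1}·y_i), indices taken mod 4.
Σ = (-46.5) + (-37.5) + (-22.5) + (-10.5) = -117
Area = |Σ|/2 = 58.5.

58.5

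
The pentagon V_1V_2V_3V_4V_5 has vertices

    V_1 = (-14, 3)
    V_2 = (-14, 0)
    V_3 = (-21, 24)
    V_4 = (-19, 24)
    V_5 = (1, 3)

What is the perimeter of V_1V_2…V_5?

74

|V_1V_2| = √((0)² + (-3)²) = √9 = 3
|V_2V_3| = √((-7)² + (24)²) = √625 = 25
|V_3V_4| = √((2)² + (0)²) = √4 = 2
|V_4V_5| = √((20)² + (-21)²) = √841 = 29
|V_5V_1| = √((-15)² + (0)²) = √225 = 15
Perimeter = 3 + 25 + 2 + 29 + 15 = 74.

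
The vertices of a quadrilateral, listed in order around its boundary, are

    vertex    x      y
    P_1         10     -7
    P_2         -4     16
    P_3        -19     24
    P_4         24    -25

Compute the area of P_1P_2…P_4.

160.5

Σ = (132) + (208) + (-101) + (82) = 321
Area = |Σ|/2 = 160.5.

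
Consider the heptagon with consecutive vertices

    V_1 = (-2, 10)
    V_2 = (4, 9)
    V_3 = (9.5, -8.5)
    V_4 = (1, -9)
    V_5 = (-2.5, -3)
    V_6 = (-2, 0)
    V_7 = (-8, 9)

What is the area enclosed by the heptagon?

183

Apply the surveyor's formula: 2A = Σ (x_i·y_{i+1} − x_{i+1}·y_i), indices taken mod 7.
V_1→V_2: (-2)(9) − (4)(10) = -58
V_2→V_3: (4)(-8.5) − (9.5)(9) = -119.5
V_3→V_4: (9.5)(-9) − (1)(-8.5) = -77
V_4→V_5: (1)(-3) − (-2.5)(-9) = -25.5
V_5→V_6: (-2.5)(0) − (-2)(-3) = -6
V_6→V_7: (-2)(9) − (-8)(0) = -18
V_7→V_1: (-8)(10) − (-2)(9) = -62
Σ = -366
Area = |Σ|/2 = 183.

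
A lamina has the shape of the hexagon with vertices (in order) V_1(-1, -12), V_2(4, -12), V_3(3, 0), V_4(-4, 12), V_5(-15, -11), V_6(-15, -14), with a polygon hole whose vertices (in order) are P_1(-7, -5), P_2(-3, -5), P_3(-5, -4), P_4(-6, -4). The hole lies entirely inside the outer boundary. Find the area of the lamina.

281

Outer boundary:
Apply Gauss's area formula: 2A = Σ (x_i·y_{i+1} − x_{i+1}·y_i), indices taken mod 6.
Σ = (60) + (36) + (36) + (224) + (45) + (166) = 567
Area = |Σ|/2 = 283.5.
Hole:
Apply the shoelace (surveyor's) formula: 2A = Σ (x_i·y_{i+1} − x_{i+1}·y_i), indices taken mod 4.
Σ = (20) + (-13) + (-4) + (2) = 5
Area = |Σ|/2 = 2.5.
Net area = 283.5 − 2.5 = 281.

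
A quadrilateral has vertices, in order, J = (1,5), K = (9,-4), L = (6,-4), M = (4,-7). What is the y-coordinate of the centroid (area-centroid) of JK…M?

-1.55

Apply the shoelace (surveyor's) formula. First the cross-terms c_i = x_i·y_{i+1} − x_{i+1}·y_i:
  -49, -12, -26, 27  ⇒  2A = -60, A = -30.
Then Σ (y_i + y_{i+1})·c_i = 279, so ȳ = 279 / (6·(-30)) = -1.55.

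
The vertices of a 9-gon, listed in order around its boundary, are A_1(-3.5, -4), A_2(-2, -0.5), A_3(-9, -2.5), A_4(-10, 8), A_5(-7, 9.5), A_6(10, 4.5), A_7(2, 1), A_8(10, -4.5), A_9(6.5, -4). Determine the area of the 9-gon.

168.5

Apply the surveyor's formula: 2A = Σ (x_i·y_{i+1} − x_{i+1}·y_i), indices taken mod 9.
Σ = (-6.25) + (0.5) + (-97) + (-39) + (-126.5) + (1) + (-19) + (-10.75) + (-40) = -337
Area = |Σ|/2 = 168.5.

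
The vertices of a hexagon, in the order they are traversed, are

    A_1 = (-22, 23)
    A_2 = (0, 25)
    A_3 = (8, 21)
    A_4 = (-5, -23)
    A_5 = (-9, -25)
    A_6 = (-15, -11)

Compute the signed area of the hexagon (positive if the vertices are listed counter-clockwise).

Σ = (-550) + (-200) + (-79) + (-82) + (-276) + (-587) = -1774
Signed area = Σ/2 = -887 (negative ⇒ clockwise traversal).

-887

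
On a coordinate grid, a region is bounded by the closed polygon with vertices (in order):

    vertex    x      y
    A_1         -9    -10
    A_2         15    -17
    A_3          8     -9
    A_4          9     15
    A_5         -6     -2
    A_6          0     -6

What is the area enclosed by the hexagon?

279.5

Apply the shoelace (surveyor's) formula: 2A = Σ (x_i·y_{i+1} − x_{i+1}·y_i), indices taken mod 6.
Σ = (303) + (1) + (201) + (72) + (36) + (-54) = 559
Area = |Σ|/2 = 279.5.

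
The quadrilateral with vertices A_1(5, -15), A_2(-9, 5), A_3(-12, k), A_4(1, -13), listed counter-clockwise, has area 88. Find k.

The doubled signed area Σ (x_i y_{i+1} − x_{i+1} y_i) is linear in k.
With k=0 it equals 156; the coefficient of k is -10 (from the two edges through A_3).
So -10·k + 156 = 2·88 = 176 ⇒ k = -2.

-2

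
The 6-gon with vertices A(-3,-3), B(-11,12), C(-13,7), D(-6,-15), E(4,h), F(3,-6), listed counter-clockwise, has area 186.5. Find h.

-13

The doubled signed area Σ (x_i y_{i+1} − x_{i+1} y_i) is linear in h.
With h=0 it equals 256; the coefficient of h is -9 (from the two edges through E).
So -9·h + 256 = 2·186.5 = 373 ⇒ h = -13.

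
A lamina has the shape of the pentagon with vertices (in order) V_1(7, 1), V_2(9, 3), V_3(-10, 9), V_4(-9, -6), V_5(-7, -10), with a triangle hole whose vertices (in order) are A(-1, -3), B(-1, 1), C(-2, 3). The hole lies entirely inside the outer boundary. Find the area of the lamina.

185.5

Outer boundary:
Apply Gauss's area formula: 2A = Σ (x_i·y_{i+1} − x_{i+1}·y_i), indices taken mod 5.
V_1→V_2: (7)(3) − (9)(1) = 12
V_2→V_3: (9)(9) − (-10)(3) = 111
V_3→V_4: (-10)(-6) − (-9)(9) = 141
V_4→V_5: (-9)(-10) − (-7)(-6) = 48
V_5→V_1: (-7)(1) − (7)(-10) = 63
Σ = 375
Area = |Σ|/2 = 187.5.
Hole:
Apply the shoelace formula: 2A = Σ (x_i·y_{i+1} − x_{i+1}·y_i), indices taken mod 3.
Cross-terms: -4, -1, 9  ⇒  Σ = 4
Area = |Σ|/2 = 2.
Net area = 187.5 − 2 = 185.5.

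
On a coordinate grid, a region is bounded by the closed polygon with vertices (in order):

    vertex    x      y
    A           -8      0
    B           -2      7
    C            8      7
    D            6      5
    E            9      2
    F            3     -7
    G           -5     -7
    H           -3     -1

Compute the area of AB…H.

Σ = (-56) + (-70) + (-2) + (-33) + (-69) + (-56) + (-16) + (-8) = -310
Area = |Σ|/2 = 155.

155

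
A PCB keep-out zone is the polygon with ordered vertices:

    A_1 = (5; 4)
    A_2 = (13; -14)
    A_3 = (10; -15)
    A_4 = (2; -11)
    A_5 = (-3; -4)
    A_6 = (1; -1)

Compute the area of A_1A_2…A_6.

141

Cross-terms: -122, -55, -80, -41, 7, 9  ⇒  Σ = -282
Area = |Σ|/2 = 141.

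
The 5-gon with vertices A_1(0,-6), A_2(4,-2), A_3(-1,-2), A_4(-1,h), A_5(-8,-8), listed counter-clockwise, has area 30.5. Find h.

Write out the shoelace sum; only the two edges meeting at A_4 involve h:
2·Area = [((-1)·h − (-1)·(-2)) + ((-1)·(-8) − (-8)·h)] + 62
       = 7·h + 68 = 61
⇒ h = -1.

-1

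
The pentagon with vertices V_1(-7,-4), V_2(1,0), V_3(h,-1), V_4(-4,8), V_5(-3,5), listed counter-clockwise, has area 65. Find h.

10

The doubled signed area Σ (x_i y_{i+1} − x_{i+1} y_i) is linear in h.
With h=0 it equals 50; the coefficient of h is 8 (from the two edges through V_3).
So 8·h + 50 = 2·65 = 130 ⇒ h = 10.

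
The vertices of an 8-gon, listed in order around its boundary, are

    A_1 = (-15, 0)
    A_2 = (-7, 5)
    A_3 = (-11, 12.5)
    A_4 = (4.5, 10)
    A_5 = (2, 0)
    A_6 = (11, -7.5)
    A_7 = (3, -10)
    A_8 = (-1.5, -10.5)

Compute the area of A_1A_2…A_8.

Apply the surveyor's formula: 2A = Σ (x_i·y_{i+1} − x_{i+1}·y_i), indices taken mod 8.
Σ = (-75) + (-32.5) + (-166.25) + (-20) + (-15) + (-87.5) + (-46.5) + (-157.5) = -600.25
Area = |Σ|/2 = 300.125.

300.125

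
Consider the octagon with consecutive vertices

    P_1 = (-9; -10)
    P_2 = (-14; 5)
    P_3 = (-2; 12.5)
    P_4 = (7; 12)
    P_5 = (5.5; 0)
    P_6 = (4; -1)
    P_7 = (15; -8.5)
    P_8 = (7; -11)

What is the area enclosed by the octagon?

Apply the shoelace (surveyor's) formula: 2A = Σ (x_i·y_{i+1} − x_{i+1}·y_i), indices taken mod 8.
Σ = (-185) + (-165) + (-111.5) + (-66) + (-5.5) + (-19) + (-105.5) + (-169) = -826.5
Area = |Σ|/2 = 413.25.

413.25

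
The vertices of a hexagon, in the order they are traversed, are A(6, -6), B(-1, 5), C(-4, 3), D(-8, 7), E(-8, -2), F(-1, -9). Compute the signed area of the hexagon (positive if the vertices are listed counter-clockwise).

119.5

Cross-terms: 24, 17, -4, 72, 70, 60  ⇒  Σ = 239
Signed area = Σ/2 = 119.5 (positive ⇒ counter-clockwise traversal).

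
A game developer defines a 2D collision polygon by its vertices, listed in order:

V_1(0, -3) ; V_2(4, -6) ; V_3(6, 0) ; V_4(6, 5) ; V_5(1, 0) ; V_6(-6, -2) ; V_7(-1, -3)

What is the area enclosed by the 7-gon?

45

Apply Gauss's area formula: 2A = Σ (x_i·y_{i+1} − x_{i+1}·y_i), indices taken mod 7.
Cross-terms: 12, 36, 30, -5, -2, 16, 3  ⇒  Σ = 90
Area = |Σ|/2 = 45.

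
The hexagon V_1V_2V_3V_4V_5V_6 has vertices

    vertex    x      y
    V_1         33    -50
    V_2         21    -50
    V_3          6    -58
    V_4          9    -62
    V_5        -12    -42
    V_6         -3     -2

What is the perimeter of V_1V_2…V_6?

|V_1V_2| = √((-12)² + (0)²) = √144 = 12
|V_2V_3| = √((-15)² + (-8)²) = √289 = 17
|V_3V_4| = √((3)² + (-4)²) = √25 = 5
|V_4V_5| = √((-21)² + (20)²) = √841 = 29
|V_5V_6| = √((9)² + (40)²) = √1681 = 41
|V_6V_1| = √((36)² + (-48)²) = √3600 = 60
Perimeter = 12 + 17 + 5 + 29 + 41 + 60 = 164.

164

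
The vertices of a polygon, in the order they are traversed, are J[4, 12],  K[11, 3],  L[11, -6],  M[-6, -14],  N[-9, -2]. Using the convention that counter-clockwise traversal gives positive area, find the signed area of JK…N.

-311.5

Cross-terms: -120, -99, -190, -114, -100  ⇒  Σ = -623
Signed area = Σ/2 = -311.5 (negative ⇒ clockwise traversal).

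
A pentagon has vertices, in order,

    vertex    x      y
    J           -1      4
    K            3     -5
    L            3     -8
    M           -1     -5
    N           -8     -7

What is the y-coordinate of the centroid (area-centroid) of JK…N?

Apply the surveyor's formula. First the cross-terms c_i = x_i·y_{i+1} − x_{i+1}·y_i:
  -7, -9, -23, -33, -39  ⇒  2A = -111, A = -55.5.
Then Σ (y_i + y_{i+1})·c_i = 936, so ȳ = 936 / (6·(-55.5)) = -104/37.

-104/37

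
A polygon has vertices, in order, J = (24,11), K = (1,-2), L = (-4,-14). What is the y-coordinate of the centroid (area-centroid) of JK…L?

-5/3

Apply Gauss's area formula. First the cross-terms c_i = x_i·y_{i+1} − x_{i+1}·y_i:
  -59, -22, 292  ⇒  2A = 211, A = 105.5.
Then Σ (y_i + y_{i+1})·c_i = -1055, so ȳ = -1055 / (6·105.5) = -5/3.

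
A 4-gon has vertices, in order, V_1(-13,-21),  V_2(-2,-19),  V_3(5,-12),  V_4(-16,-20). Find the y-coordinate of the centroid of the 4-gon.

-629/36

Apply the surveyor's formula. First the cross-terms c_i = x_i·y_{i+1} − x_{i+1}·y_i:
  205, 119, -292, 76  ⇒  2A = 108, A = 54.
Then Σ (y_i + y_{i+1})·c_i = -5661, so ȳ = -5661 / (6·54) = -629/36.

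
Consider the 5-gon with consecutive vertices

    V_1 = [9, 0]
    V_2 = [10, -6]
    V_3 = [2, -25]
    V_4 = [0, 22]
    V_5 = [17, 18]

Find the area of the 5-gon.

392

Σ = (-54) + (-238) + (44) + (-374) + (-162) = -784
Area = |Σ|/2 = 392.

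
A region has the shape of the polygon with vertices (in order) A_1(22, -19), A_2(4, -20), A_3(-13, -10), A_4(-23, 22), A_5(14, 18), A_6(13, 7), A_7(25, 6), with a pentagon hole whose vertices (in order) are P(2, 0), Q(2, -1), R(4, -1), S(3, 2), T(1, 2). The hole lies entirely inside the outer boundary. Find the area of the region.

1365.5

Outer boundary:
Apply Gauss's area formula: 2A = Σ (x_i·y_{i+1} − x_{i+1}·y_i), indices taken mod 7.
Cross-terms: -364, -300, -516, -722, -136, -97, -607  ⇒  Σ = -2742
Area = |Σ|/2 = 1371.
Hole:
Cross-terms: -2, 2, 11, 4, -4  ⇒  Σ = 11
Area = |Σ|/2 = 5.5.
Net area = 1371 − 5.5 = 1365.5.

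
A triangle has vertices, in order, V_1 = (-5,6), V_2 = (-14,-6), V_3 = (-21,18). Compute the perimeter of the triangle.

60

|V_1V_2| = √((-9)² + (-12)²) = √225 = 15
|V_2V_3| = √((-7)² + (24)²) = √625 = 25
|V_3V_1| = √((16)² + (-12)²) = √400 = 20
Perimeter = 15 + 25 + 20 = 60.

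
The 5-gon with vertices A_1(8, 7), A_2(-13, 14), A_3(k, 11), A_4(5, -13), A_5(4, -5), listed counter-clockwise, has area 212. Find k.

Write out the shoelace sum; only the two edges meeting at A_3 involve k:
2·Area = [((-13)·11 − k·14) + (k·(-13) − 5·11)] + 298
       = -27·k + 100 = 424
⇒ k = -12.

-12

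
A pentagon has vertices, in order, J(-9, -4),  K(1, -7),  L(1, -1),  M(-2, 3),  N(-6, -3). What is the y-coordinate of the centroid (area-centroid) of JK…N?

Apply the shoelace (surveyor's) formula. First the cross-terms c_i = x_i·y_{i+1} − x_{i+1}·y_i:
  67, 6, 1, 24, -3  ⇒  2A = 95, A = 47.5.
Then Σ (y_i + y_{i+1})·c_i = -762, so ȳ = -762 / (6·47.5) = -254/95.

-254/95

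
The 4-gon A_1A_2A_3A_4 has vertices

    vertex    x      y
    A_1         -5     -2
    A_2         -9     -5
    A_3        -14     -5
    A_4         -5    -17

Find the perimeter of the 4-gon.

|A_1A_2| = √((-4)² + (-3)²) = √25 = 5
|A_2A_3| = √((-5)² + (0)²) = √25 = 5
|A_3A_4| = √((9)² + (-12)²) = √225 = 15
|A_4A_1| = √((0)² + (15)²) = √225 = 15
Perimeter = 5 + 5 + 15 + 15 = 40.

40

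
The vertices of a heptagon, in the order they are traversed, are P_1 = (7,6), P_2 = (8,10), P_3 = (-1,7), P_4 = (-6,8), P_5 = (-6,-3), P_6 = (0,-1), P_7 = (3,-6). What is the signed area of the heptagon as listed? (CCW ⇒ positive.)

Apply the shoelace formula: 2A = Σ (x_i·y_{i+1} − x_{i+1}·y_i), indices taken mod 7.
Cross-terms: 22, 66, 34, 66, 6, 3, 60  ⇒  Σ = 257
Signed area = Σ/2 = 128.5 (positive ⇒ counter-clockwise traversal).

128.5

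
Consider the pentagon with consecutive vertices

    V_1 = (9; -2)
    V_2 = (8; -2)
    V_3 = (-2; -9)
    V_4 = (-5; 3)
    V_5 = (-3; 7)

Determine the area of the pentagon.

106

Cross-terms: -2, -76, -51, -26, -57  ⇒  Σ = -212
Area = |Σ|/2 = 106.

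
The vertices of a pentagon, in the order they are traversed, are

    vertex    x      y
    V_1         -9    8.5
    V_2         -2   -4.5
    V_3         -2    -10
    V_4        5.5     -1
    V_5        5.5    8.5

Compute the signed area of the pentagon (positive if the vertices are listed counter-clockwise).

V_1→V_2: (-9)(-4.5) − (-2)(8.5) = 57.5
V_2→V_3: (-2)(-10) − (-2)(-4.5) = 11
V_3→V_4: (-2)(-1) − (5.5)(-10) = 57
V_4→V_5: (5.5)(8.5) − (5.5)(-1) = 52.25
V_5→V_1: (5.5)(8.5) − (-9)(8.5) = 123.25
Σ = 301
Signed area = Σ/2 = 150.5 (positive ⇒ counter-clockwise traversal).

150.5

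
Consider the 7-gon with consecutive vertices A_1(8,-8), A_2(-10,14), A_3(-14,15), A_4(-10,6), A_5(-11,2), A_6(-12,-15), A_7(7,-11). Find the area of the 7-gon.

Cross-terms: 32, 46, 66, 46, 189, 237, 32  ⇒  Σ = 648
Area = |Σ|/2 = 324.

324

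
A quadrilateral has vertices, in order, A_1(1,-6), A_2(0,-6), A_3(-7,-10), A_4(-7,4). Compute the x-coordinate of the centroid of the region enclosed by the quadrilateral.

Apply the surveyor's formula. First the cross-terms c_i = x_i·y_{i+1} − x_{i+1}·y_i:
  -6, -42, -98, 38  ⇒  2A = -108, A = -54.
Then Σ (x_i + x_{i+1})·c_i = 1432, so x̄ = 1432 / (6·(-54)) = -358/81.

-358/81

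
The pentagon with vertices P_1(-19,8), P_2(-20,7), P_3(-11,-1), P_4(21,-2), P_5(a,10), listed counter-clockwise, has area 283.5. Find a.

0

The doubled signed area Σ (x_i y_{i+1} − x_{i+1} y_i) is linear in a.
With a=0 it equals 567; the coefficient of a is 10 (from the two edges through P_5).
So 10·a + 567 = 2·283.5 = 567 ⇒ a = 0.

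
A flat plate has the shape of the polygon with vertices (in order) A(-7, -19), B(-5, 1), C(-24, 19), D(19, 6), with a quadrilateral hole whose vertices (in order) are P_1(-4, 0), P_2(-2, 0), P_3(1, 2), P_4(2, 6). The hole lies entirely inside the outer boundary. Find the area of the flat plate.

Outer boundary:
Apply the shoelace (surveyor's) formula: 2A = Σ (x_i·y_{i+1} − x_{i+1}·y_i), indices taken mod 4.
Σ = (-102) + (-71) + (-505) + (-319) = -997
Area = |Σ|/2 = 498.5.
Hole:
Apply Gauss's area formula: 2A = Σ (x_i·y_{i+1} − x_{i+1}·y_i), indices taken mod 4.
Σ = (0) + (-4) + (2) + (24) = 22
Area = |Σ|/2 = 11.
Net area = 498.5 − 11 = 487.5.

487.5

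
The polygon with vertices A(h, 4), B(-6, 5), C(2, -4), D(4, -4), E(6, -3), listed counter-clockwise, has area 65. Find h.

Write out the shoelace sum; only the two edges meeting at A involve h:
2·Area = [(6·4 − h·(-3)) + (h·5 − (-6)·4)] + 34
       = 8·h + 82 = 130
⇒ h = 6.

6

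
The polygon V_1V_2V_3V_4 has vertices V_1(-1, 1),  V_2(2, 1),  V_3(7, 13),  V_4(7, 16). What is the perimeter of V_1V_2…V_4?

36

|V_1V_2| = √((3)² + (0)²) = √9 = 3
|V_2V_3| = √((5)² + (12)²) = √169 = 13
|V_3V_4| = √((0)² + (3)²) = √9 = 3
|V_4V_1| = √((-8)² + (-15)²) = √289 = 17
Perimeter = 3 + 13 + 3 + 17 = 36.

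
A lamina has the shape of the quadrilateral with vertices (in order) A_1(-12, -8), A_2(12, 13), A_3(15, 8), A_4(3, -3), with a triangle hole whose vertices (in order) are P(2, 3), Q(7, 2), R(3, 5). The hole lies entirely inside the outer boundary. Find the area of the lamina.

Outer boundary:
Apply Gauss's area formula: 2A = Σ (x_i·y_{i+1} − x_{i+1}·y_i), indices taken mod 4.
Σ = (-60) + (-99) + (-69) + (-60) = -288
Area = |Σ|/2 = 144.
Hole:
Apply the shoelace formula: 2A = Σ (x_i·y_{i+1} − x_{i+1}·y_i), indices taken mod 3.
Cross-terms: -17, 29, -1  ⇒  Σ = 11
Area = |Σ|/2 = 5.5.
Net area = 144 − 5.5 = 138.5.

138.5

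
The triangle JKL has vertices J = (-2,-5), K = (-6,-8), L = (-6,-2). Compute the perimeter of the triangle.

|JK| = √((-4)² + (-3)²) = √25 = 5
|KL| = √((0)² + (6)²) = √36 = 6
|LJ| = √((4)² + (-3)²) = √25 = 5
Perimeter = 5 + 6 + 5 = 16.

16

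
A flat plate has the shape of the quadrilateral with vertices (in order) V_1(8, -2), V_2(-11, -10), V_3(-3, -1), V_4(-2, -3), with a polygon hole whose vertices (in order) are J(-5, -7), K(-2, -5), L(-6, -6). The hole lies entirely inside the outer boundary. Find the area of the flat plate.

40.5

Outer boundary:
Apply the shoelace (surveyor's) formula: 2A = Σ (x_i·y_{i+1} − x_{i+1}·y_i), indices taken mod 4.
V_1→V_2: (8)(-10) − (-11)(-2) = -102
V_2→V_3: (-11)(-1) − (-3)(-10) = -19
V_3→V_4: (-3)(-3) − (-2)(-1) = 7
V_4→V_1: (-2)(-2) − (8)(-3) = 28
Σ = -86
Area = |Σ|/2 = 43.
Hole:
Apply the surveyor's formula: 2A = Σ (x_i·y_{i+1} − x_{i+1}·y_i), indices taken mod 3.
Σ = (11) + (-18) + (12) = 5
Area = |Σ|/2 = 2.5.
Net area = 43 − 2.5 = 40.5.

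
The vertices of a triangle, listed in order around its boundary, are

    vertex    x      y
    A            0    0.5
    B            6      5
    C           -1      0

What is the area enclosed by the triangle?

0.75

Apply the shoelace formula: 2A = Σ (x_i·y_{i+1} − x_{i+1}·y_i), indices taken mod 3.
Σ = (-3) + (5) + (-0.5) = 1.5
Area = |Σ|/2 = 0.75.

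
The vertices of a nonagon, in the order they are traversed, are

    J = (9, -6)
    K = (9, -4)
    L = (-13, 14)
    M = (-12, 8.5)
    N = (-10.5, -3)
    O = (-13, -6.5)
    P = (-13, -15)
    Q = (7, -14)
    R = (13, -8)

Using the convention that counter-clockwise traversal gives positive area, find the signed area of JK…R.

410.75

Apply Gauss's area formula: 2A = Σ (x_i·y_{i+1} − x_{i+1}·y_i), indices taken mod 9.
Cross-terms: 18, 74, 57.5, 125.25, 29.25, 110.5, 287, 126, -6  ⇒  Σ = 821.5
Signed area = Σ/2 = 410.75 (positive ⇒ counter-clockwise traversal).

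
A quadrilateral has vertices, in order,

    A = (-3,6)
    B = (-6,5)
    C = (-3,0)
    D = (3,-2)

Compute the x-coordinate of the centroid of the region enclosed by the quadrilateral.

-2

Apply the shoelace formula. First the cross-terms c_i = x_i·y_{i+1} − x_{i+1}·y_i:
  21, 15, 6, 12  ⇒  2A = 54, A = 27.
Then Σ (x_i + x_{i+1})·c_i = -324, so x̄ = -324 / (6·27) = -2.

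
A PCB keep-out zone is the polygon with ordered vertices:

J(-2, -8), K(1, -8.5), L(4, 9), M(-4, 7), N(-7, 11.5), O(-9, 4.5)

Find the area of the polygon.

144

Apply Gauss's area formula: 2A = Σ (x_i·y_{i+1} − x_{i+1}·y_i), indices taken mod 6.
Σ = (25) + (43) + (64) + (3) + (72) + (81) = 288
Area = |Σ|/2 = 144.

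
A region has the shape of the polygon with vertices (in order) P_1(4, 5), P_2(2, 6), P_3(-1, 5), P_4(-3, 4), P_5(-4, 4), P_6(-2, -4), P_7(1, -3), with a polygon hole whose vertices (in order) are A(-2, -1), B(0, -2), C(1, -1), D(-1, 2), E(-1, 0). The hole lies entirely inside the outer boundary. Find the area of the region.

Outer boundary:
Σ = (14) + (16) + (11) + (4) + (24) + (10) + (17) = 96
Area = |Σ|/2 = 48.
Hole:
Apply the shoelace (surveyor's) formula: 2A = Σ (x_i·y_{i+1} − x_{i+1}·y_i), indices taken mod 5.
Σ = (4) + (2) + (1) + (2) + (1) = 10
Area = |Σ|/2 = 5.
Net area = 48 − 5 = 43.

43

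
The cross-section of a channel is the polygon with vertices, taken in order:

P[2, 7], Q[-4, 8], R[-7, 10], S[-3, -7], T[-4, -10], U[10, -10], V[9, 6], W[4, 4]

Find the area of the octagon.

Apply the shoelace (surveyor's) formula: 2A = Σ (x_i·y_{i+1} − x_{i+1}·y_i), indices taken mod 8.
P→Q: (2)(8) − (-4)(7) = 44
Q→R: (-4)(10) − (-7)(8) = 16
R→S: (-7)(-7) − (-3)(10) = 79
S→T: (-3)(-10) − (-4)(-7) = 2
T→U: (-4)(-10) − (10)(-10) = 140
U→V: (10)(6) − (9)(-10) = 150
V→W: (9)(4) − (4)(6) = 12
W→P: (4)(7) − (2)(4) = 20
Σ = 463
Area = |Σ|/2 = 231.5.

231.5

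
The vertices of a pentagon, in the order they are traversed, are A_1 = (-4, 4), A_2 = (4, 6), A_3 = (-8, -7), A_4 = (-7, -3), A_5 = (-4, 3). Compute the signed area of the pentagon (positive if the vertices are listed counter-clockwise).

-41

Cross-terms: -40, 20, -25, -33, -4  ⇒  Σ = -82
Signed area = Σ/2 = -41 (negative ⇒ clockwise traversal).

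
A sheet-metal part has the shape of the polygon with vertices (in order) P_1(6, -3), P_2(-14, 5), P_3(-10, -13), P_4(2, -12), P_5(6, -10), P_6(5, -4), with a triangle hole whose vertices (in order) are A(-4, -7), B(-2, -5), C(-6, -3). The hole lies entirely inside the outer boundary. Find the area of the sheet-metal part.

Outer boundary:
Cross-terms: -12, 232, 146, 52, 26, 9  ⇒  Σ = 453
Area = |Σ|/2 = 226.5.
Hole:
Apply Gauss's area formula: 2A = Σ (x_i·y_{i+1} − x_{i+1}·y_i), indices taken mod 3.
Σ = (6) + (-24) + (30) = 12
Area = |Σ|/2 = 6.
Net area = 226.5 − 6 = 220.5.

220.5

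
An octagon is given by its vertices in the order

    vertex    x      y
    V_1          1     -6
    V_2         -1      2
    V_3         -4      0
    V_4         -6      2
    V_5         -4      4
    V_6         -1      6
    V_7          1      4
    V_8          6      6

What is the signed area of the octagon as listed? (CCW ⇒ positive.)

-55

V_1→V_2: (1)(2) − (-1)(-6) = -4
V_2→V_3: (-1)(0) − (-4)(2) = 8
V_3→V_4: (-4)(2) − (-6)(0) = -8
V_4→V_5: (-6)(4) − (-4)(2) = -16
V_5→V_6: (-4)(6) − (-1)(4) = -20
V_6→V_7: (-1)(4) − (1)(6) = -10
V_7→V_8: (1)(6) − (6)(4) = -18
V_8→V_1: (6)(-6) − (1)(6) = -42
Σ = -110
Signed area = Σ/2 = -55 (negative ⇒ clockwise traversal).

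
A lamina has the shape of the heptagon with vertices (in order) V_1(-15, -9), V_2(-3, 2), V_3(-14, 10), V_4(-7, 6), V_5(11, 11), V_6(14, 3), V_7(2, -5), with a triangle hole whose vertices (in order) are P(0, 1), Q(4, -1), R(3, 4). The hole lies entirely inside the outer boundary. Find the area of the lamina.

Outer boundary:
Apply the shoelace formula: 2A = Σ (x_i·y_{i+1} − x_{i+1}·y_i), indices taken mod 7.
Cross-terms: -57, -2, -14, -143, -121, -76, -93  ⇒  Σ = -506
Area = |Σ|/2 = 253.
Hole:
Σ = (-4) + (19) + (3) = 18
Area = |Σ|/2 = 9.
Net area = 253 − 9 = 244.

244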